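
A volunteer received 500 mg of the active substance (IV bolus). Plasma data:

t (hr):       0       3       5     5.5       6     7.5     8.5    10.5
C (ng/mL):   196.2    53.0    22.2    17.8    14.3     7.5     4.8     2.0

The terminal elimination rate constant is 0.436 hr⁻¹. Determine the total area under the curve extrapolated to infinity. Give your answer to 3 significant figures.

AUC = 501 ng/mL·hr

Trapezoidal AUC_0→10.5:
  [0→3]: (196.2+53.0)/2 × 3 = 373.8
  [3→5]: (53.0+22.2)/2 × 2 = 75.2
  [5→5.5]: (22.2+17.8)/2 × 0.5 = 10.0
  [5.5→6]: (17.8+14.3)/2 × 0.5 = 8.025
  [6→7.5]: (14.3+7.5)/2 × 1.5 = 16.35
  [7.5→8.5]: (7.5+4.8)/2 × 1 = 6.15
  [8.5→10.5]: (4.8+2.0)/2 × 2 = 6.8
  Sum = 496.325 ng/mL·hr
Extrapolated tail: C_last / k_e = 2.0 / 0.436 = 4.587
AUC_0→∞ = 496.325 + 4.587 = 500.912 ng/mL·hr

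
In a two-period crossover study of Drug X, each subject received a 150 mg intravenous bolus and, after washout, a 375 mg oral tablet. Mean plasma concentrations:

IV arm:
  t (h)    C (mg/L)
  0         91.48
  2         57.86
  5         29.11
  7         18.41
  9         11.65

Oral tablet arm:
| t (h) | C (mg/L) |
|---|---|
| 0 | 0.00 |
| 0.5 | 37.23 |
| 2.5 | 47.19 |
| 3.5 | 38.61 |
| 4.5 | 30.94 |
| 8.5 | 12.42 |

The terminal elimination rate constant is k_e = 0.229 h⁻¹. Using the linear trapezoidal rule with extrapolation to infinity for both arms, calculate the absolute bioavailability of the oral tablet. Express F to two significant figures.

Trapezoidal AUC_0→9 (IV):
  [0→2]: (91.48+57.86)/2 × 2 = 149.34
  [2→5]: (57.86+29.11)/2 × 3 = 130.455
  [5→7]: (29.11+18.41)/2 × 2 = 47.52
  [7→9]: (18.41+11.65)/2 × 2 = 30.06
  Sum = 357.375 mg/L·h
IV tail: 11.65/0.229 = 50.873; AUC_iv,0→∞ = 357.375 + 50.873 = 408.248 mg/L·h
Trapezoidal AUC_0→8.5 (oral tablet):
  [0→0.5]: (0.00+37.23)/2 × 0.5 = 9.3075
  [0.5→2.5]: (37.23+47.19)/2 × 2 = 84.42
  [2.5→3.5]: (47.19+38.61)/2 × 1 = 42.9
  [3.5→4.5]: (38.61+30.94)/2 × 1 = 34.775
  [4.5→8.5]: (30.94+12.42)/2 × 4 = 86.72
  Sum = 258.1225 mg/L·h
oral tablet tail: 12.42/0.229 = 54.236; AUC_ev,0→∞ = 258.1225 + 54.236 = 312.3585 mg/L·h
F = (AUC_ev/D_ev)/(AUC_iv/D_iv) = (312.3585/375)/(408.248/150) = 0.832956/2.72165 = 0.3060

F = 0.31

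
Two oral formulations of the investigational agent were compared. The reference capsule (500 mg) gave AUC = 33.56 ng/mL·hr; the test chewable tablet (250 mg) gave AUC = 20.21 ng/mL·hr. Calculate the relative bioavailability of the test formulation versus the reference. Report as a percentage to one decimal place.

F_rel = (AUC_test/D_test) / (AUC_ref/D_ref)
      = (20.21/250) / (33.56/500)
      = 0.08084 / 0.06712 = 1.2044 = 120.44%

F_rel = 120.4%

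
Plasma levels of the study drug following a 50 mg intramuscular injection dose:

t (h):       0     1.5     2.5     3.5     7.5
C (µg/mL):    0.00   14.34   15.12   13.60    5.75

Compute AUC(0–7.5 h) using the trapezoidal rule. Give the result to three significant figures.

Trapezoidal AUC_0→7.5:
  [0→1.5]: (0.00+14.34)/2 × 1.5 = 10.755
  [1.5→2.5]: (14.34+15.12)/2 × 1 = 14.73
  [2.5→3.5]: (15.12+13.60)/2 × 1 = 14.36
  [3.5→7.5]: (13.60+5.75)/2 × 4 = 38.7
  Sum = 78.545 µg/mL·h

AUC = 78.5 µg/mL·h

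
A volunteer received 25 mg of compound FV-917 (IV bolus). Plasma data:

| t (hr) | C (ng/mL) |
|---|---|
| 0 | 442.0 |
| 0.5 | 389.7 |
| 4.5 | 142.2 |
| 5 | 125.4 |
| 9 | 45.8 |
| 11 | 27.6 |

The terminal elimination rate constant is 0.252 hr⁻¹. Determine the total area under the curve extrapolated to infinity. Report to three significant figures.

Trapezoidal AUC_0→11:
  [0→0.5]: (442.0+389.7)/2 × 0.5 = 207.925
  [0.5→4.5]: (389.7+142.2)/2 × 4 = 1063.8
  [4.5→5]: (142.2+125.4)/2 × 0.5 = 66.9
  [5→9]: (125.4+45.8)/2 × 4 = 342.4
  [9→11]: (45.8+27.6)/2 × 2 = 73.4
  Sum = 1754.425 ng/mL·hr
Extrapolated tail: C_last / k_e = 27.6 / 0.252 = 109.524
AUC_0→∞ = 1754.425 + 109.524 = 1863.949 ng/mL·hr

AUC = 1860 ng/mL·hr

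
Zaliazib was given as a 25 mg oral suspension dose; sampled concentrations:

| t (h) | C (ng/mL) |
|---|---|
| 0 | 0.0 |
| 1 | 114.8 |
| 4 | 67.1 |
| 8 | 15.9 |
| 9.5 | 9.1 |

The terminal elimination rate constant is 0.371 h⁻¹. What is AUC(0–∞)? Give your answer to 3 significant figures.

AUC = 540 ng/mL·h

Trapezoidal AUC_0→9.5:
  [0→1]: (0.0+114.8)/2 × 1 = 57.4
  [1→4]: (114.8+67.1)/2 × 3 = 272.85
  [4→8]: (67.1+15.9)/2 × 4 = 166.0
  [8→9.5]: (15.9+9.1)/2 × 1.5 = 18.75
  Sum = 515.0 ng/mL·h
Extrapolated tail: C_last / k_e = 9.1 / 0.371 = 24.528
AUC_0→∞ = 515.0 + 24.528 = 539.528 ng/mL·h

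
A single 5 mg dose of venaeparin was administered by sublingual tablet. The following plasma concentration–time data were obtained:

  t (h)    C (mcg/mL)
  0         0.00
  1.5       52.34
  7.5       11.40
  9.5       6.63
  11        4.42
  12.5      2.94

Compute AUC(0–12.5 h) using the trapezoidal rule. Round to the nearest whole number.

AUC = 262 mcg/mL·h

Trapezoidal AUC_0→12.5:
  [0→1.5]: (0.00+52.34)/2 × 1.5 = 39.255
  [1.5→7.5]: (52.34+11.40)/2 × 6 = 191.22
  [7.5→9.5]: (11.40+6.63)/2 × 2 = 18.03
  [9.5→11]: (6.63+4.42)/2 × 1.5 = 8.2875
  [11→12.5]: (4.42+2.94)/2 × 1.5 = 5.52
  Sum = 262.3125 mcg/mL·h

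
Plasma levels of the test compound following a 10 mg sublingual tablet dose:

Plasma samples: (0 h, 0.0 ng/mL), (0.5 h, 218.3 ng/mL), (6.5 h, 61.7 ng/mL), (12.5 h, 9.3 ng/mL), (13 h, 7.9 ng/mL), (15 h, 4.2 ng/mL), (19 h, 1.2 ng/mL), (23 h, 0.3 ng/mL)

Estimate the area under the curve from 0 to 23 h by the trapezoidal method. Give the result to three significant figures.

AUC = 1140 ng/mL·h

Trapezoidal AUC_0→23:
  [0→0.5]: (0.0+218.3)/2 × 0.5 = 54.575
  [0.5→6.5]: (218.3+61.7)/2 × 6 = 840.0
  [6.5→12.5]: (61.7+9.3)/2 × 6 = 213.0
  [12.5→13]: (9.3+7.9)/2 × 0.5 = 4.3
  [13→15]: (7.9+4.2)/2 × 2 = 12.1
  [15→19]: (4.2+1.2)/2 × 4 = 10.8
  [19→23]: (1.2+0.3)/2 × 4 = 3.0
  Sum = 1137.775 ng/mL·h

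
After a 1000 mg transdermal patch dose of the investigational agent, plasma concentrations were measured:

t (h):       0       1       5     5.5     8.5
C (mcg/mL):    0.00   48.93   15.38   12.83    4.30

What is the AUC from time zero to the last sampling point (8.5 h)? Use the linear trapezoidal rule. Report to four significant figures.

AUC = 185.8 mcg/mL·h

Trapezoidal AUC_0→8.5:
  [0→1]: (0.00+48.93)/2 × 1 = 24.465
  [1→5]: (48.93+15.38)/2 × 4 = 128.62
  [5→5.5]: (15.38+12.83)/2 × 0.5 = 7.0525
  [5.5→8.5]: (12.83+4.30)/2 × 3 = 25.695
  Sum = 185.8325 mcg/mL·h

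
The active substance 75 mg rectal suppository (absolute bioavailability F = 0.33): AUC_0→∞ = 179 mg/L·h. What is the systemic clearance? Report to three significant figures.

CL = 0.138 L/h

CL = F × Dose / AUC_0→∞
   = 0.33 × 75 / 179 = 0.138268 L/h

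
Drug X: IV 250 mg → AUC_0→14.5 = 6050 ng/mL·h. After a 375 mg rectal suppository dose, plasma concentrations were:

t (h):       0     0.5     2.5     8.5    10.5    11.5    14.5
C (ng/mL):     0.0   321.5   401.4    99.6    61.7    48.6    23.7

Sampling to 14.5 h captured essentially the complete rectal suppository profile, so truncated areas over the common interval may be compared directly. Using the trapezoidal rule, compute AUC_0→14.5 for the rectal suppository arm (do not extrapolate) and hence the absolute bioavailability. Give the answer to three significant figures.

Trapezoidal AUC_0→14.5 (rectal suppository):
  [0→0.5]: (0.0+321.5)/2 × 0.5 = 80.375
  [0.5→2.5]: (321.5+401.4)/2 × 2 = 722.9
  [2.5→8.5]: (401.4+99.6)/2 × 6 = 1503.0
  [8.5→10.5]: (99.6+61.7)/2 × 2 = 161.3
  [10.5→11.5]: (61.7+48.6)/2 × 1 = 55.15
  [11.5→14.5]: (48.6+23.7)/2 × 3 = 108.45
  Sum = 2631.175 ng/mL·h
F = (AUC_ev/D_ev)/(AUC_iv/D_iv) = (2631.175/375)/(6050/250) = 7.01647/24.2 = 0.2899

F = 0.290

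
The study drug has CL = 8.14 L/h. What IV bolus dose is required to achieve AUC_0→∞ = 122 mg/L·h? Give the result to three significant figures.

Dose = 993 mg

Dose_iv = CL × AUC_0→∞
     = 8.14 × 122 = 993.08 mg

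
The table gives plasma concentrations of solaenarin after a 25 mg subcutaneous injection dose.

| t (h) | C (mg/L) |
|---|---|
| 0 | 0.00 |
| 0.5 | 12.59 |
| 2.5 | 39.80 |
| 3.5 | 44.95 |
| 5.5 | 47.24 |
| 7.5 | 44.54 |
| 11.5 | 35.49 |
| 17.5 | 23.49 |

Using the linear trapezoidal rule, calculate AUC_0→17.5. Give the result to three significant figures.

AUC = 619 mg/L·h

Trapezoidal AUC_0→17.5:
  [0→0.5]: (0.00+12.59)/2 × 0.5 = 3.1475
  [0.5→2.5]: (12.59+39.80)/2 × 2 = 52.39
  [2.5→3.5]: (39.80+44.95)/2 × 1 = 42.375
  [3.5→5.5]: (44.95+47.24)/2 × 2 = 92.19
  [5.5→7.5]: (47.24+44.54)/2 × 2 = 91.78
  [7.5→11.5]: (44.54+35.49)/2 × 4 = 160.06
  [11.5→17.5]: (35.49+23.49)/2 × 6 = 176.94
  Sum = 618.8825 mg/L·h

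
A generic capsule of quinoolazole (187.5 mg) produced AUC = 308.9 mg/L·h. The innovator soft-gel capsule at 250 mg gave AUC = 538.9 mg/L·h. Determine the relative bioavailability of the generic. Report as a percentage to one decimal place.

F_rel = (AUC_test/D_test) / (AUC_ref/D_ref)
      = (308.9/187.5) / (538.9/250)
      = 1.64747 / 2.1556 = 0.7643 = 76.43%

F_rel = 76.4%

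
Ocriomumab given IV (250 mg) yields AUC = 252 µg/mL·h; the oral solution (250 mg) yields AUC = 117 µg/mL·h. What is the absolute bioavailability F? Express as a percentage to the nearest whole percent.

F = (AUC_ev / D_ev) / (AUC_iv / D_iv)
  = (117/250) / (252/250)
  = 0.468 / 1.008 = 0.4643
  = 46.43%

F = 46%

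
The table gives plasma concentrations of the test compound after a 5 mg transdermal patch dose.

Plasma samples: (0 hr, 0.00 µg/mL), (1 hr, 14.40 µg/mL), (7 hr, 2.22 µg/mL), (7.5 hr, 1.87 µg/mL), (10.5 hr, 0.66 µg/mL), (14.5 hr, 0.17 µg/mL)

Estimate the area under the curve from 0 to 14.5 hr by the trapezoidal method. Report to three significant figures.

AUC = 63.5 µg/mL·hr

Trapezoidal AUC_0→14.5:
  [0→1]: (0.00+14.40)/2 × 1 = 7.2
  [1→7]: (14.40+2.22)/2 × 6 = 49.86
  [7→7.5]: (2.22+1.87)/2 × 0.5 = 1.0225
  [7.5→10.5]: (1.87+0.66)/2 × 3 = 3.795
  [10.5→14.5]: (0.66+0.17)/2 × 4 = 1.66
  Sum = 63.5375 µg/mL·hr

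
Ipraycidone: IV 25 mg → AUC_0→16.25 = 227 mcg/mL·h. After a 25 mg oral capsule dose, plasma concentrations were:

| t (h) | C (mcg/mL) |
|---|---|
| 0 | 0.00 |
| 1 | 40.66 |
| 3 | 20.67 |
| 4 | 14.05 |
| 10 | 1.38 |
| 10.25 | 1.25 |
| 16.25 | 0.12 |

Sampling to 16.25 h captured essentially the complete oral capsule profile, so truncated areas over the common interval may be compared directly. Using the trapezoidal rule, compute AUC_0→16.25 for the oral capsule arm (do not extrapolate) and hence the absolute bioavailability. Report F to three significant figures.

Trapezoidal AUC_0→16.25 (oral capsule):
  [0→1]: (0.00+40.66)/2 × 1 = 20.33
  [1→3]: (40.66+20.67)/2 × 2 = 61.33
  [3→4]: (20.67+14.05)/2 × 1 = 17.36
  [4→10]: (14.05+1.38)/2 × 6 = 46.29
  [10→10.25]: (1.38+1.25)/2 × 0.25 = 0.32875
  [10.25→16.25]: (1.25+0.12)/2 × 6 = 4.11
  Sum = 149.74875 mcg/mL·h
F = (AUC_ev/D_ev)/(AUC_iv/D_iv) = (149.74875/25)/(227/25) = 5.98995/9.08 = 0.6597

F = 0.660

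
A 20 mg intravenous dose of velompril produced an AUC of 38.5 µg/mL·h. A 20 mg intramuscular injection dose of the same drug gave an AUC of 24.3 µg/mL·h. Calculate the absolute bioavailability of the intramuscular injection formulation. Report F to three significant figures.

F = 0.631

F = (AUC_ev / D_ev) / (AUC_iv / D_iv)
  = (24.3/20) / (38.5/20)
  = 1.215 / 1.925 = 0.6312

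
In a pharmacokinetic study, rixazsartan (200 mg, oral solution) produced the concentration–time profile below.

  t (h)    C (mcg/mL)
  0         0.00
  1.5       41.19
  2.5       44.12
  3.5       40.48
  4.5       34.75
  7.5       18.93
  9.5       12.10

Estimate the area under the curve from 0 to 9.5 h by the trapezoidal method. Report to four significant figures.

Trapezoidal AUC_0→9.5:
  [0→1.5]: (0.00+41.19)/2 × 1.5 = 30.8925
  [1.5→2.5]: (41.19+44.12)/2 × 1 = 42.655
  [2.5→3.5]: (44.12+40.48)/2 × 1 = 42.3
  [3.5→4.5]: (40.48+34.75)/2 × 1 = 37.615
  [4.5→7.5]: (34.75+18.93)/2 × 3 = 80.52
  [7.5→9.5]: (18.93+12.10)/2 × 2 = 31.03
  Sum = 265.0125 mcg/mL·h

AUC = 265.0 mcg/mL·h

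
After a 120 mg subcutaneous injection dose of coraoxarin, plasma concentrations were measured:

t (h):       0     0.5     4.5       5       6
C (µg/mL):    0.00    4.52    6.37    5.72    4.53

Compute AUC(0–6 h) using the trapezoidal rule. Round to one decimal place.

AUC = 31.1 µg/mL·h

Trapezoidal AUC_0→6:
  [0→0.5]: (0.00+4.52)/2 × 0.5 = 1.13
  [0.5→4.5]: (4.52+6.37)/2 × 4 = 21.78
  [4.5→5]: (6.37+5.72)/2 × 0.5 = 3.0225
  [5→6]: (5.72+4.53)/2 × 1 = 5.125
  Sum = 31.0575 µg/mL·h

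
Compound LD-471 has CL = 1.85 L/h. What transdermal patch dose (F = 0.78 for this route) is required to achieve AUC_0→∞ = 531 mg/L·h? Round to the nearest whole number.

Dose = 1259 mg

Dose = CL × AUC_0→∞ / F
     = 1.85 × 531 / 0.78 = 1259.42 mg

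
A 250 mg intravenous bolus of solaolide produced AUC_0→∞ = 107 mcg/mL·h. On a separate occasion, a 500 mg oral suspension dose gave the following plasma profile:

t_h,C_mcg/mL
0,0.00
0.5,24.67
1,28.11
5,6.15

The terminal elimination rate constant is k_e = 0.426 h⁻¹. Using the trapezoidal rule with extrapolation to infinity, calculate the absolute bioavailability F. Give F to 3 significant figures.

F = 0.478

Trapezoidal AUC_0→5 (oral suspension):
  [0→0.5]: (0.00+24.67)/2 × 0.5 = 6.1675
  [0.5→1]: (24.67+28.11)/2 × 0.5 = 13.195
  [1→5]: (28.11+6.15)/2 × 4 = 68.52
  Sum = 87.8825 mcg/mL·h
Tail: C_last/k_e = 6.15/0.426 = 14.437
AUC_0→∞ (oral suspension) = 87.8825 + 14.437 = 102.3195 mcg/mL·h
F = (AUC_ev/D_ev)/(AUC_iv/D_iv) = (102.3195/500)/(107/250) = 0.204639/0.428 = 0.4781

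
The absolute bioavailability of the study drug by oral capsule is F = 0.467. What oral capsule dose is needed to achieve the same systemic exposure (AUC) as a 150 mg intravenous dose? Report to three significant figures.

D_oral = 321 mg

For equal systemic exposure: F × D_ev = D_iv
D_ev = D_iv / F = 150 / 0.467 = 321.199 mg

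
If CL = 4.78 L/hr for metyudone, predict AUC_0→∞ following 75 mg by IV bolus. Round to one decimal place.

AUC = 15.7 mg/L·hr

AUC_0→∞ = Dose_iv / CL
        = 75 / 4.78 = 15.6904 mg/L·hr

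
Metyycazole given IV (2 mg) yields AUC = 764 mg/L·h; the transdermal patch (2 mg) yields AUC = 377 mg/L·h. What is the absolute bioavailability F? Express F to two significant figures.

F = (AUC_ev / D_ev) / (AUC_iv / D_iv)
  = (377/2) / (764/2)
  = 188.5 / 382 = 0.4935

F = 0.49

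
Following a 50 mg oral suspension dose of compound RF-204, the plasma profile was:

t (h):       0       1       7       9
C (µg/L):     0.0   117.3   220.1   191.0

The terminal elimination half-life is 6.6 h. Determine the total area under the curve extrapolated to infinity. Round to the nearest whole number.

Trapezoidal AUC_0→9:
  [0→1]: (0.0+117.3)/2 × 1 = 58.65
  [1→7]: (117.3+220.1)/2 × 6 = 1012.2
  [7→9]: (220.1+191.0)/2 × 2 = 411.1
  Sum = 1481.95 µg/L·h
k_e = ln2 / t½ = 0.693147 / 6.6 = 0.1050 h^-1
Extrapolated tail: C_last / k_e = 191.0 / 0.105 = 1819.048
AUC_0→∞ = 1481.95 + 1819.048 = 3300.998 µg/L·h

AUC = 3301 µg/L·h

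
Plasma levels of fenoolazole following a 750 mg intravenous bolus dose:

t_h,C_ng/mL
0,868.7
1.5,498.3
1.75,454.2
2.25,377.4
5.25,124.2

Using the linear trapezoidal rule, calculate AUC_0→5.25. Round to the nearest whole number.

AUC = 2105 ng/mL·h

Trapezoidal AUC_0→5.25:
  [0→1.5]: (868.7+498.3)/2 × 1.5 = 1025.25
  [1.5→1.75]: (498.3+454.2)/2 × 0.25 = 119.0625
  [1.75→2.25]: (454.2+377.4)/2 × 0.5 = 207.9
  [2.25→5.25]: (377.4+124.2)/2 × 3 = 752.4
  Sum = 2104.6125 ng/mL·h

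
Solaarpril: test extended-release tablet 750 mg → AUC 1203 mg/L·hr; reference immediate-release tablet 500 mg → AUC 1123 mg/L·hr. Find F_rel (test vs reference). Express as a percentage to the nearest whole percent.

F_rel = 71%

F_rel = (AUC_test/D_test) / (AUC_ref/D_ref)
      = (1203/750) / (1123/500)
      = 1.604 / 2.246 = 0.7142 = 71.42%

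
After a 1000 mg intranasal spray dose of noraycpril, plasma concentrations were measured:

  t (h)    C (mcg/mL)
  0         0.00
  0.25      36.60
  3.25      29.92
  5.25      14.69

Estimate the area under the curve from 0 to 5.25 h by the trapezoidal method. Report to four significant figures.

AUC = 149.0 mcg/mL·h

Trapezoidal AUC_0→5.25:
  [0→0.25]: (0.00+36.60)/2 × 0.25 = 4.575
  [0.25→3.25]: (36.60+29.92)/2 × 3 = 99.78
  [3.25→5.25]: (29.92+14.69)/2 × 2 = 44.61
  Sum = 148.965 mcg/mL·h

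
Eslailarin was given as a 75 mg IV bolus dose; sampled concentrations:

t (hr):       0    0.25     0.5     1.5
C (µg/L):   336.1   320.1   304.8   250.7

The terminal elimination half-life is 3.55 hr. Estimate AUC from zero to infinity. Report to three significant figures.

Trapezoidal AUC_0→1.5:
  [0→0.25]: (336.1+320.1)/2 × 0.25 = 82.025
  [0.25→0.5]: (320.1+304.8)/2 × 0.25 = 78.1125
  [0.5→1.5]: (304.8+250.7)/2 × 1 = 277.75
  Sum = 437.8875 µg/L·hr
k_e = ln2 / t½ = 0.693147 / 3.55 = 0.1953 hr^-1
Extrapolated tail: C_last / k_e = 250.7 / 0.1953 = 1283.666
AUC_0→∞ = 437.8875 + 1283.666 = 1721.5535 µg/L·hr

AUC = 1720 µg/L·hr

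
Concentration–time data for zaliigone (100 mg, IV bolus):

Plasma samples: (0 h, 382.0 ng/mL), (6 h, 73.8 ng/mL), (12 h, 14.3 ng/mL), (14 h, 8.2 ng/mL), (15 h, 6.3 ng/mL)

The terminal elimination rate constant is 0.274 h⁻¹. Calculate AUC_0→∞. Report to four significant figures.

AUC = 1684 ng/mL·h

Trapezoidal AUC_0→15:
  [0→6]: (382.0+73.8)/2 × 6 = 1367.4
  [6→12]: (73.8+14.3)/2 × 6 = 264.3
  [12→14]: (14.3+8.2)/2 × 2 = 22.5
  [14→15]: (8.2+6.3)/2 × 1 = 7.25
  Sum = 1661.45 ng/mL·h
Extrapolated tail: C_last / k_e = 6.3 / 0.274 = 22.993
AUC_0→∞ = 1661.45 + 22.993 = 1684.443 ng/mL·h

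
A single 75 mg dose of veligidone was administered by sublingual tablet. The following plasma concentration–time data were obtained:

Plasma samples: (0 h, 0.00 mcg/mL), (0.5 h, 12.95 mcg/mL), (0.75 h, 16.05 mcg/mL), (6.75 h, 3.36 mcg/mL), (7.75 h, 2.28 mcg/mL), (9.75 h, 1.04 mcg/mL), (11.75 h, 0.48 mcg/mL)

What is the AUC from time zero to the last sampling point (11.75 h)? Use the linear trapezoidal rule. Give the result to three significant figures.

Trapezoidal AUC_0→11.75:
  [0→0.5]: (0.00+12.95)/2 × 0.5 = 3.2375
  [0.5→0.75]: (12.95+16.05)/2 × 0.25 = 3.625
  [0.75→6.75]: (16.05+3.36)/2 × 6 = 58.23
  [6.75→7.75]: (3.36+2.28)/2 × 1 = 2.82
  [7.75→9.75]: (2.28+1.04)/2 × 2 = 3.32
  [9.75→11.75]: (1.04+0.48)/2 × 2 = 1.52
  Sum = 72.7525 mcg/mL·h

AUC = 72.8 mcg/mL·h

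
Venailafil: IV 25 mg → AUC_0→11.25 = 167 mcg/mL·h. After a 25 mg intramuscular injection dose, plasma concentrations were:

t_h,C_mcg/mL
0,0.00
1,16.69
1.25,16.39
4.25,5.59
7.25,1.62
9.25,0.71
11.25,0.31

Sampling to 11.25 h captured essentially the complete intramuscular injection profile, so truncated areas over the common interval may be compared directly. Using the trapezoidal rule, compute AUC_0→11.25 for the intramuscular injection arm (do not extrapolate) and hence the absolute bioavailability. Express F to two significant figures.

F = 0.36

Trapezoidal AUC_0→11.25 (intramuscular injection):
  [0→1]: (0.00+16.69)/2 × 1 = 8.345
  [1→1.25]: (16.69+16.39)/2 × 0.25 = 4.135
  [1.25→4.25]: (16.39+5.59)/2 × 3 = 32.97
  [4.25→7.25]: (5.59+1.62)/2 × 3 = 10.815
  [7.25→9.25]: (1.62+0.71)/2 × 2 = 2.33
  [9.25→11.25]: (0.71+0.31)/2 × 2 = 1.02
  Sum = 59.615 mcg/mL·h
F = (AUC_ev/D_ev)/(AUC_iv/D_iv) = (59.615/25)/(167/25) = 2.3846/6.68 = 0.3570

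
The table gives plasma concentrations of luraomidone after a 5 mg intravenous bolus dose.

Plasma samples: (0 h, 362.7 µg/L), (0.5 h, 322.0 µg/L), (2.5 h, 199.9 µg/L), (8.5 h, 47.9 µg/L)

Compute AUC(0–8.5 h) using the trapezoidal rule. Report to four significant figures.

AUC = 1436 µg/L·h

Trapezoidal AUC_0→8.5:
  [0→0.5]: (362.7+322.0)/2 × 0.5 = 171.175
  [0.5→2.5]: (322.0+199.9)/2 × 2 = 521.9
  [2.5→8.5]: (199.9+47.9)/2 × 6 = 743.4
  Sum = 1436.475 µg/L·h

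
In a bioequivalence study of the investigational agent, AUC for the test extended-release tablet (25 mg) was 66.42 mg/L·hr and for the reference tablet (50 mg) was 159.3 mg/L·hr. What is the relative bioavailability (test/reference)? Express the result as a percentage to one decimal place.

F_rel = 83.4%

F_rel = (AUC_test/D_test) / (AUC_ref/D_ref)
      = (66.42/25) / (159.3/50)
      = 2.6568 / 3.186 = 0.8339 = 83.39%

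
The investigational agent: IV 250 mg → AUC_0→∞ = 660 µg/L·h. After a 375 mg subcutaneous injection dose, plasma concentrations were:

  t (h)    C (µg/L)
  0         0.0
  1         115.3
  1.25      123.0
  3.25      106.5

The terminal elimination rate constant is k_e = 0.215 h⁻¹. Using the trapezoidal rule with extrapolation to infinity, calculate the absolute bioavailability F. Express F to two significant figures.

F = 0.82

Trapezoidal AUC_0→3.25 (subcutaneous injection):
  [0→1]: (0.0+115.3)/2 × 1 = 57.65
  [1→1.25]: (115.3+123.0)/2 × 0.25 = 29.7875
  [1.25→3.25]: (123.0+106.5)/2 × 2 = 229.5
  Sum = 316.9375 µg/L·h
Tail: C_last/k_e = 106.5/0.215 = 495.349
AUC_0→∞ (subcutaneous injection) = 316.9375 + 495.349 = 812.2865 µg/L·h
F = (AUC_ev/D_ev)/(AUC_iv/D_iv) = (812.2865/375)/(660/250) = 2.1661/2.64 = 0.8205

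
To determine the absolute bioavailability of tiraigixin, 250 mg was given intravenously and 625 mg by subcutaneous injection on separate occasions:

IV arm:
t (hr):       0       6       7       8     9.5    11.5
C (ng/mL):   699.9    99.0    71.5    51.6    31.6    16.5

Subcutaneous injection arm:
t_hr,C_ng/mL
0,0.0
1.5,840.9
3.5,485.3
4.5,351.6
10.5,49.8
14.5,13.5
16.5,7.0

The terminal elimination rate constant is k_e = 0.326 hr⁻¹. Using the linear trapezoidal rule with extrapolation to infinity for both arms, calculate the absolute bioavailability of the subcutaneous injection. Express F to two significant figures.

Trapezoidal AUC_0→11.5 (IV):
  [0→6]: (699.9+99.0)/2 × 6 = 2396.7
  [6→7]: (99.0+71.5)/2 × 1 = 85.25
  [7→8]: (71.5+51.6)/2 × 1 = 61.55
  [8→9.5]: (51.6+31.6)/2 × 1.5 = 62.4
  [9.5→11.5]: (31.6+16.5)/2 × 2 = 48.1
  Sum = 2654.0 ng/mL·hr
IV tail: 16.5/0.326 = 50.613; AUC_iv,0→∞ = 2654.0 + 50.613 = 2704.613 ng/mL·hr
Trapezoidal AUC_0→16.5 (subcutaneous injection):
  [0→1.5]: (0.0+840.9)/2 × 1.5 = 630.675
  [1.5→3.5]: (840.9+485.3)/2 × 2 = 1326.2
  [3.5→4.5]: (485.3+351.6)/2 × 1 = 418.45
  [4.5→10.5]: (351.6+49.8)/2 × 6 = 1204.2
  [10.5→14.5]: (49.8+13.5)/2 × 4 = 126.6
  [14.5→16.5]: (13.5+7.0)/2 × 2 = 20.5
  Sum = 3726.625 ng/mL·hr
subcutaneous injection tail: 7.0/0.326 = 21.472; AUC_ev,0→∞ = 3726.625 + 21.472 = 3748.097 ng/mL·hr
F = (AUC_ev/D_ev)/(AUC_iv/D_iv) = (3748.097/625)/(2704.613/250) = 5.9969552/10.818452 = 0.5543

F = 0.55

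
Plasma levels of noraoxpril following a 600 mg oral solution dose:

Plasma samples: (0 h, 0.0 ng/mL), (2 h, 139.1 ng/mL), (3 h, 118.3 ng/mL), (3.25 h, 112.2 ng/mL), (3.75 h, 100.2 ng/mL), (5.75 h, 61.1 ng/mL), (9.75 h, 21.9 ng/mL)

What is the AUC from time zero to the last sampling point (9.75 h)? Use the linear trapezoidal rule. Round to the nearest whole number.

AUC = 677 ng/mL·h

Trapezoidal AUC_0→9.75:
  [0→2]: (0.0+139.1)/2 × 2 = 139.1
  [2→3]: (139.1+118.3)/2 × 1 = 128.7
  [3→3.25]: (118.3+112.2)/2 × 0.25 = 28.8125
  [3.25→3.75]: (112.2+100.2)/2 × 0.5 = 53.1
  [3.75→5.75]: (100.2+61.1)/2 × 2 = 161.3
  [5.75→9.75]: (61.1+21.9)/2 × 4 = 166.0
  Sum = 677.0125 ng/mL·h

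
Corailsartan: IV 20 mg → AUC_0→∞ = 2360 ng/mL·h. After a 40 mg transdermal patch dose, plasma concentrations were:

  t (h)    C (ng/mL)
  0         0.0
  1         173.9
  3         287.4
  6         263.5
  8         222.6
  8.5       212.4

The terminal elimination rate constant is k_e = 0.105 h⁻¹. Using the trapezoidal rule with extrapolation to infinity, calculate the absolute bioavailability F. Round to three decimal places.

Trapezoidal AUC_0→8.5 (transdermal patch):
  [0→1]: (0.0+173.9)/2 × 1 = 86.95
  [1→3]: (173.9+287.4)/2 × 2 = 461.3
  [3→6]: (287.4+263.5)/2 × 3 = 826.35
  [6→8]: (263.5+222.6)/2 × 2 = 486.1
  [8→8.5]: (222.6+212.4)/2 × 0.5 = 108.75
  Sum = 1969.45 ng/mL·h
Tail: C_last/k_e = 212.4/0.105 = 2022.857
AUC_0→∞ (transdermal patch) = 1969.45 + 2022.857 = 3992.307 ng/mL·h
F = (AUC_ev/D_ev)/(AUC_iv/D_iv) = (3992.307/40)/(2360/20) = 99.807675/118 = 0.8458

F = 0.846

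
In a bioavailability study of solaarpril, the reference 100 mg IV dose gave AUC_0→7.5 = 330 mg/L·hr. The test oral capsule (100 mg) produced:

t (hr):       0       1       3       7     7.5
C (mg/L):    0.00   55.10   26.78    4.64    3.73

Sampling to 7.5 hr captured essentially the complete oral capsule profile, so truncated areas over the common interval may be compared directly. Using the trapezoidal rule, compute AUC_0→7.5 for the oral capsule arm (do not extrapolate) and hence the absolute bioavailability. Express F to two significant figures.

F = 0.53

Trapezoidal AUC_0→7.5 (oral capsule):
  [0→1]: (0.00+55.10)/2 × 1 = 27.55
  [1→3]: (55.10+26.78)/2 × 2 = 81.88
  [3→7]: (26.78+4.64)/2 × 4 = 62.84
  [7→7.5]: (4.64+3.73)/2 × 0.5 = 2.0925
  Sum = 174.3625 mg/L·hr
F = (AUC_ev/D_ev)/(AUC_iv/D_iv) = (174.3625/100)/(330/100) = 1.743625/3.3 = 0.5284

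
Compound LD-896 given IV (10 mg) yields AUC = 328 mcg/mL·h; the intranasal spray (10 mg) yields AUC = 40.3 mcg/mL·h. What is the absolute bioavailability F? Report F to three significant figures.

F = (AUC_ev / D_ev) / (AUC_iv / D_iv)
  = (40.3/10) / (328/10)
  = 4.03 / 32.8 = 0.1229

F = 0.123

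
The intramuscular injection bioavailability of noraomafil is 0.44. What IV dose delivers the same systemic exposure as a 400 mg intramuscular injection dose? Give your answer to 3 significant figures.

Systemic exposure from an extravascular dose = F × D_ev, so the equivalent IV dose is F × D_ev.
D_iv = F × D_ev = 0.44 × 400 = 176 mg

D_iv = 176 mg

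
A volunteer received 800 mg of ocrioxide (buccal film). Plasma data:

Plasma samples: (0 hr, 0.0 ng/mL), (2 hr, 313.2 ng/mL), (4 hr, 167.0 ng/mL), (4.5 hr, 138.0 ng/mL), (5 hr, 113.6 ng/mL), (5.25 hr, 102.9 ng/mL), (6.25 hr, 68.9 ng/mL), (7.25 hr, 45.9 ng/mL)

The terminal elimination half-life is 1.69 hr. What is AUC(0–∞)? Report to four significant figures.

AUC = 1215 ng/mL·hr

Trapezoidal AUC_0→7.25:
  [0→2]: (0.0+313.2)/2 × 2 = 313.2
  [2→4]: (313.2+167.0)/2 × 2 = 480.2
  [4→4.5]: (167.0+138.0)/2 × 0.5 = 76.25
  [4.5→5]: (138.0+113.6)/2 × 0.5 = 62.9
  [5→5.25]: (113.6+102.9)/2 × 0.25 = 27.0625
  [5.25→6.25]: (102.9+68.9)/2 × 1 = 85.9
  [6.25→7.25]: (68.9+45.9)/2 × 1 = 57.4
  Sum = 1102.9125 ng/mL·hr
k_e = ln2 / t½ = 0.693147 / 1.69 = 0.4101 hr^-1
Extrapolated tail: C_last / k_e = 45.9 / 0.4101 = 111.924
AUC_0→∞ = 1102.9125 + 111.924 = 1214.8365 ng/mL·hr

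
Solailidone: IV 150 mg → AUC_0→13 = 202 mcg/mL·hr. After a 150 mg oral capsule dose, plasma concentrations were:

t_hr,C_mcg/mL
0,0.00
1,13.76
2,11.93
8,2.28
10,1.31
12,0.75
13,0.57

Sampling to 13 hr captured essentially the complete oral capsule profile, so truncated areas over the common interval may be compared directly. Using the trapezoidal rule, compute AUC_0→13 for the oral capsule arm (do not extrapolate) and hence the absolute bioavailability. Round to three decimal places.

F = 0.340

Trapezoidal AUC_0→13 (oral capsule):
  [0→1]: (0.00+13.76)/2 × 1 = 6.88
  [1→2]: (13.76+11.93)/2 × 1 = 12.845
  [2→8]: (11.93+2.28)/2 × 6 = 42.63
  [8→10]: (2.28+1.31)/2 × 2 = 3.59
  [10→12]: (1.31+0.75)/2 × 2 = 2.06
  [12→13]: (0.75+0.57)/2 × 1 = 0.66
  Sum = 68.665 mcg/mL·hr
F = (AUC_ev/D_ev)/(AUC_iv/D_iv) = (68.665/150)/(202/150) = 0.457767/1.34667 = 0.3399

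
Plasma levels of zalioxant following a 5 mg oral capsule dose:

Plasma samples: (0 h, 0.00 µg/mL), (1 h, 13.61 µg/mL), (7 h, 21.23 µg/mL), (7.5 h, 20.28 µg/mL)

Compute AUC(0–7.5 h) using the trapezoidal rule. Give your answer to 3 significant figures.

AUC = 122 µg/mL·h

Trapezoidal AUC_0→7.5:
  [0→1]: (0.00+13.61)/2 × 1 = 6.805
  [1→7]: (13.61+21.23)/2 × 6 = 104.52
  [7→7.5]: (21.23+20.28)/2 × 0.5 = 10.3775
  Sum = 121.7025 µg/mL·h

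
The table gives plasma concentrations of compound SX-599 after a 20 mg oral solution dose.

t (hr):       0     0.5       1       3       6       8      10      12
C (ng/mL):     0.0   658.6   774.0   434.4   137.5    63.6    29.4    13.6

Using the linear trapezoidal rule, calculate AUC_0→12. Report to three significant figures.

Trapezoidal AUC_0→12:
  [0→0.5]: (0.0+658.6)/2 × 0.5 = 164.65
  [0.5→1]: (658.6+774.0)/2 × 0.5 = 358.15
  [1→3]: (774.0+434.4)/2 × 2 = 1208.4
  [3→6]: (434.4+137.5)/2 × 3 = 857.85
  [6→8]: (137.5+63.6)/2 × 2 = 201.1
  [8→10]: (63.6+29.4)/2 × 2 = 93.0
  [10→12]: (29.4+13.6)/2 × 2 = 43.0
  Sum = 2926.15 ng/mL·hr

AUC = 2930 ng/mL·hr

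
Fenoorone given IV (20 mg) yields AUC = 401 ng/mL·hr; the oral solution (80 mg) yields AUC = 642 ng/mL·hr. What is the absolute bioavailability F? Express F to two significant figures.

F = (AUC_ev / D_ev) / (AUC_iv / D_iv)
  = (642/80) / (401/20)
  = 8.025 / 20.05 = 0.4002

F = 0.40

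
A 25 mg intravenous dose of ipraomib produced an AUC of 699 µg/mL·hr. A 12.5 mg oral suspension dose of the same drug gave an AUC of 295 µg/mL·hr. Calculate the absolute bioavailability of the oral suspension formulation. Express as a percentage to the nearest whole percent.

F = 84%

F = (AUC_ev / D_ev) / (AUC_iv / D_iv)
  = (295/12.5) / (699/25)
  = 23.6 / 27.96 = 0.8441
  = 84.41%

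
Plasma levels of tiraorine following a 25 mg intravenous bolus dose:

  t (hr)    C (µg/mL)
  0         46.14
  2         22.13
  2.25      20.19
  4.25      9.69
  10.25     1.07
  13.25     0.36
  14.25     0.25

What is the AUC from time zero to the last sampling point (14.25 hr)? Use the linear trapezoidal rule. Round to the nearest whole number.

Trapezoidal AUC_0→14.25:
  [0→2]: (46.14+22.13)/2 × 2 = 68.27
  [2→2.25]: (22.13+20.19)/2 × 0.25 = 5.29
  [2.25→4.25]: (20.19+9.69)/2 × 2 = 29.88
  [4.25→10.25]: (9.69+1.07)/2 × 6 = 32.28
  [10.25→13.25]: (1.07+0.36)/2 × 3 = 2.145
  [13.25→14.25]: (0.36+0.25)/2 × 1 = 0.305
  Sum = 138.17 µg/mL·hr

AUC = 138 µg/mL·hr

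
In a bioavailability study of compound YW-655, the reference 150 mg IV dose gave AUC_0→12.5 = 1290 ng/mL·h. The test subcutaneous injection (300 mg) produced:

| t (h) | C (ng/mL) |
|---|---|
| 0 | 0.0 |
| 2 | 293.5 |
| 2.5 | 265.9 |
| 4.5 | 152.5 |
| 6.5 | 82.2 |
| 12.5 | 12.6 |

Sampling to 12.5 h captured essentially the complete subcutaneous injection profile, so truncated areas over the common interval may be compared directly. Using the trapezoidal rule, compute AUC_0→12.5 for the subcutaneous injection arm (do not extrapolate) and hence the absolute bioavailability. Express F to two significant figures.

F = 0.53

Trapezoidal AUC_0→12.5 (subcutaneous injection):
  [0→2]: (0.0+293.5)/2 × 2 = 293.5
  [2→2.5]: (293.5+265.9)/2 × 0.5 = 139.85
  [2.5→4.5]: (265.9+152.5)/2 × 2 = 418.4
  [4.5→6.5]: (152.5+82.2)/2 × 2 = 234.7
  [6.5→12.5]: (82.2+12.6)/2 × 6 = 284.4
  Sum = 1370.85 ng/mL·h
F = (AUC_ev/D_ev)/(AUC_iv/D_iv) = (1370.85/300)/(1290/150) = 4.5695/8.6 = 0.5313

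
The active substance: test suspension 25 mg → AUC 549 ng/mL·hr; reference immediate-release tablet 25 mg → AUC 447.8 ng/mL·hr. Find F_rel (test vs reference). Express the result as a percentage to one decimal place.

F_rel = (AUC_test/D_test) / (AUC_ref/D_ref)
      = (549/25) / (447.8/25)
      = 21.96 / 17.912 = 1.2260 = 122.60%

F_rel = 122.6%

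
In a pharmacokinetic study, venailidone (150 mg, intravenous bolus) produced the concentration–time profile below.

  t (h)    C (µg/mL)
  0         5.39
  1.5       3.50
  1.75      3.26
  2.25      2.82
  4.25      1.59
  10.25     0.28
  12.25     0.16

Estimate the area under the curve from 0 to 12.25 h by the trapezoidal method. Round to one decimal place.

AUC = 19.5 µg/mL·h

Trapezoidal AUC_0→12.25:
  [0→1.5]: (5.39+3.50)/2 × 1.5 = 6.6675
  [1.5→1.75]: (3.50+3.26)/2 × 0.25 = 0.845
  [1.75→2.25]: (3.26+2.82)/2 × 0.5 = 1.52
  [2.25→4.25]: (2.82+1.59)/2 × 2 = 4.41
  [4.25→10.25]: (1.59+0.28)/2 × 6 = 5.61
  [10.25→12.25]: (0.28+0.16)/2 × 2 = 0.44
  Sum = 19.4925 µg/mL·h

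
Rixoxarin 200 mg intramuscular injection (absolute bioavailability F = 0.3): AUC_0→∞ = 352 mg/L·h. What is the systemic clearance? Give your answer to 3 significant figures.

CL = 0.170 L/h

CL = F × Dose / AUC_0→∞
   = 0.3 × 200 / 352 = 0.170455 L/h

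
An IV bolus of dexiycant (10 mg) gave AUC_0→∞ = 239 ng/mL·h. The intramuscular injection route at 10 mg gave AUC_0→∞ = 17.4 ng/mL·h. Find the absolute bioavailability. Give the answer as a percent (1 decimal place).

F = 7.3%

F = (AUC_ev / D_ev) / (AUC_iv / D_iv)
  = (17.4/10) / (239/10)
  = 1.74 / 23.9 = 0.0728
  = 7.28%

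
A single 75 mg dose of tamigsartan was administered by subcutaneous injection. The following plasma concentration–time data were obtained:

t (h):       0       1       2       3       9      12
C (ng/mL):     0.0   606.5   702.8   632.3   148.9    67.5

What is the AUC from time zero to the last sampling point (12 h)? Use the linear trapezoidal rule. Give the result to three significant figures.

Trapezoidal AUC_0→12:
  [0→1]: (0.0+606.5)/2 × 1 = 303.25
  [1→2]: (606.5+702.8)/2 × 1 = 654.65
  [2→3]: (702.8+632.3)/2 × 1 = 667.55
  [3→9]: (632.3+148.9)/2 × 6 = 2343.6
  [9→12]: (148.9+67.5)/2 × 3 = 324.6
  Sum = 4293.65 ng/mL·h

AUC = 4290 ng/mL·h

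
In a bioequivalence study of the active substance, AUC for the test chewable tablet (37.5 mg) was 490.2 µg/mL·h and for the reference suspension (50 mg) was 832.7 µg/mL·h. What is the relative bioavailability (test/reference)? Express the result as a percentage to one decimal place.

F_rel = 78.5%

F_rel = (AUC_test/D_test) / (AUC_ref/D_ref)
      = (490.2/37.5) / (832.7/50)
      = 13.072 / 16.654 = 0.7849 = 78.49%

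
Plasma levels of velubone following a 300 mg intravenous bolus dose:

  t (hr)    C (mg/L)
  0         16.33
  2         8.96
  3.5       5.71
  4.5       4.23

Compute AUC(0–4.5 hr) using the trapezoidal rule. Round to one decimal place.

Trapezoidal AUC_0→4.5:
  [0→2]: (16.33+8.96)/2 × 2 = 25.29
  [2→3.5]: (8.96+5.71)/2 × 1.5 = 11.0025
  [3.5→4.5]: (5.71+4.23)/2 × 1 = 4.97
  Sum = 41.2625 mg/L·hr

AUC = 41.3 mg/L·hr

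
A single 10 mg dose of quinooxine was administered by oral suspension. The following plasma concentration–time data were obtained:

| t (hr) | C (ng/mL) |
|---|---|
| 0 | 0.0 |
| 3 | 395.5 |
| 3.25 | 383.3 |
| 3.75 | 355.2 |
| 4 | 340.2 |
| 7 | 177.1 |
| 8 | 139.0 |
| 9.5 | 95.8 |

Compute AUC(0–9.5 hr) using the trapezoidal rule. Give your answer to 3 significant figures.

AUC = 2070 ng/mL·hr

Trapezoidal AUC_0→9.5:
  [0→3]: (0.0+395.5)/2 × 3 = 593.25
  [3→3.25]: (395.5+383.3)/2 × 0.25 = 97.35
  [3.25→3.75]: (383.3+355.2)/2 × 0.5 = 184.625
  [3.75→4]: (355.2+340.2)/2 × 0.25 = 86.925
  [4→7]: (340.2+177.1)/2 × 3 = 775.95
  [7→8]: (177.1+139.0)/2 × 1 = 158.05
  [8→9.5]: (139.0+95.8)/2 × 1.5 = 176.1
  Sum = 2072.25 ng/mL·hr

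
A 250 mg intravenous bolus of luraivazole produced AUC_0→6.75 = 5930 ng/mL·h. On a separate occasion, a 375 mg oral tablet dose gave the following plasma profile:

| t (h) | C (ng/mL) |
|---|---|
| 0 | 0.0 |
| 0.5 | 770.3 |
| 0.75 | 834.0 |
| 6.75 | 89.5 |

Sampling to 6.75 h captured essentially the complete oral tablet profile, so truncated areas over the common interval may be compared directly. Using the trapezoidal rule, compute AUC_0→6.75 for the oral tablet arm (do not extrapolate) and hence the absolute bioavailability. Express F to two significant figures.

Trapezoidal AUC_0→6.75 (oral tablet):
  [0→0.5]: (0.0+770.3)/2 × 0.5 = 192.575
  [0.5→0.75]: (770.3+834.0)/2 × 0.25 = 200.5375
  [0.75→6.75]: (834.0+89.5)/2 × 6 = 2770.5
  Sum = 3163.6125 ng/mL·h
F = (AUC_ev/D_ev)/(AUC_iv/D_iv) = (3163.6125/375)/(5930/250) = 8.4363/23.72 = 0.3557

F = 0.36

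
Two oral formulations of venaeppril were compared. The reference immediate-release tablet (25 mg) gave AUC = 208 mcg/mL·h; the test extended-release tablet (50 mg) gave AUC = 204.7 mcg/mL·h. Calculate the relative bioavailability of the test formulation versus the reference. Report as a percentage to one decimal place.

F_rel = 49.2%

F_rel = (AUC_test/D_test) / (AUC_ref/D_ref)
      = (204.7/50) / (208/25)
      = 4.094 / 8.32 = 0.4921 = 49.21%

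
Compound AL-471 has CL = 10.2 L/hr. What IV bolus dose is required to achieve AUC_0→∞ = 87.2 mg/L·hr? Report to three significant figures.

Dose_iv = CL × AUC_0→∞
     = 10.2 × 87.2 = 889.44 mg

Dose = 889 mg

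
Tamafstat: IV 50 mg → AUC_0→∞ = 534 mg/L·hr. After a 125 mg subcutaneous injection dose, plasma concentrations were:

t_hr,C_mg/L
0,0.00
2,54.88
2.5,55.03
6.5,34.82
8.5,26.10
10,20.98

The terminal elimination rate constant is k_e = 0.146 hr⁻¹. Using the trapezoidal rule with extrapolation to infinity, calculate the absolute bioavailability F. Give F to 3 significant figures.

Trapezoidal AUC_0→10 (subcutaneous injection):
  [0→2]: (0.00+54.88)/2 × 2 = 54.88
  [2→2.5]: (54.88+55.03)/2 × 0.5 = 27.4775
  [2.5→6.5]: (55.03+34.82)/2 × 4 = 179.7
  [6.5→8.5]: (34.82+26.10)/2 × 2 = 60.92
  [8.5→10]: (26.10+20.98)/2 × 1.5 = 35.31
  Sum = 358.2875 mg/L·hr
Tail: C_last/k_e = 20.98/0.146 = 143.699
AUC_0→∞ (subcutaneous injection) = 358.2875 + 143.699 = 501.9865 mg/L·hr
F = (AUC_ev/D_ev)/(AUC_iv/D_iv) = (501.9865/125)/(534/50) = 4.015892/10.68 = 0.3760

F = 0.376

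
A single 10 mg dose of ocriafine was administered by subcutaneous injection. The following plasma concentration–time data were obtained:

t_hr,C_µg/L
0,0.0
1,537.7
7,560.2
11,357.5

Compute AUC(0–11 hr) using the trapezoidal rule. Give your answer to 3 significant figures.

AUC = 5400 µg/L·hr

Trapezoidal AUC_0→11:
  [0→1]: (0.0+537.7)/2 × 1 = 268.85
  [1→7]: (537.7+560.2)/2 × 6 = 3293.7
  [7→11]: (560.2+357.5)/2 × 4 = 1835.4
  Sum = 5397.95 µg/L·hr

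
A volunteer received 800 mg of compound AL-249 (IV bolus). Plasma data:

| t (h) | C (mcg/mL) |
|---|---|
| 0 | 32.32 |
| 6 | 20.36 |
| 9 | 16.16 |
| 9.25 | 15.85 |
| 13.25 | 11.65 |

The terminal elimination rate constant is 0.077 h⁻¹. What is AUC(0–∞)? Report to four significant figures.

AUC = 423.1 mcg/mL·h

Trapezoidal AUC_0→13.25:
  [0→6]: (32.32+20.36)/2 × 6 = 158.04
  [6→9]: (20.36+16.16)/2 × 3 = 54.78
  [9→9.25]: (16.16+15.85)/2 × 0.25 = 4.00125
  [9.25→13.25]: (15.85+11.65)/2 × 4 = 55.0
  Sum = 271.82125 mcg/mL·h
Extrapolated tail: C_last / k_e = 11.65 / 0.077 = 151.299
AUC_0→∞ = 271.82125 + 151.299 = 423.12025 mcg/mL·h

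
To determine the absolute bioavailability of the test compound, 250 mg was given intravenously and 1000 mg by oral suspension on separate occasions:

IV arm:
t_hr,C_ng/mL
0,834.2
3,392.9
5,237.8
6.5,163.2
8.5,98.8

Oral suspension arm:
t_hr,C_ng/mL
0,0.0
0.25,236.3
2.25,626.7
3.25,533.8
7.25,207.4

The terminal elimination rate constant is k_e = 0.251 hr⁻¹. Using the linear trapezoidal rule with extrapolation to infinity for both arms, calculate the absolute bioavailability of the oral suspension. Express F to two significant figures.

F = 0.28

Trapezoidal AUC_0→8.5 (IV):
  [0→3]: (834.2+392.9)/2 × 3 = 1840.65
  [3→5]: (392.9+237.8)/2 × 2 = 630.7
  [5→6.5]: (237.8+163.2)/2 × 1.5 = 300.75
  [6.5→8.5]: (163.2+98.8)/2 × 2 = 262.0
  Sum = 3034.1 ng/mL·hr
IV tail: 98.8/0.251 = 393.625; AUC_iv,0→∞ = 3034.1 + 393.625 = 3427.725 ng/mL·hr
Trapezoidal AUC_0→7.25 (oral suspension):
  [0→0.25]: (0.0+236.3)/2 × 0.25 = 29.5375
  [0.25→2.25]: (236.3+626.7)/2 × 2 = 863.0
  [2.25→3.25]: (626.7+533.8)/2 × 1 = 580.25
  [3.25→7.25]: (533.8+207.4)/2 × 4 = 1482.4
  Sum = 2955.1875 ng/mL·hr
oral suspension tail: 207.4/0.251 = 826.295; AUC_ev,0→∞ = 2955.1875 + 826.295 = 3781.4825 ng/mL·hr
F = (AUC_ev/D_ev)/(AUC_iv/D_iv) = (3781.4825/1000)/(3427.725/250) = 3.7814825/13.7109 = 0.2758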